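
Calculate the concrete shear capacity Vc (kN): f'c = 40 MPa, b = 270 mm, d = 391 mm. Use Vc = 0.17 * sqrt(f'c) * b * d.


Vc = 0.17 * sqrt(40) * 270 * 391 / 1000
= 113.51 kN

113.51


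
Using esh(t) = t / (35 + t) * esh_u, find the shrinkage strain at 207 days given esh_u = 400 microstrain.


esh(207) = 207 / (35 + 207) * 400
= 207 / 242 * 400
= 342.1 microstrain

342.1


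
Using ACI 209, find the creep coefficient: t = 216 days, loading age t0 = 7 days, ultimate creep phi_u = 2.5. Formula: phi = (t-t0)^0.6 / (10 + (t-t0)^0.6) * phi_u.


dt = 216 - 7 = 209
phi = 209^0.6 / (10 + 209^0.6) * 2.5
= 1.779

1.779


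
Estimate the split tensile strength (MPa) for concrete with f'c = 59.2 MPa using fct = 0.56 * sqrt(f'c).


fct = 0.56 * sqrt(59.2)
= 0.56 * 7.694
= 4.309 MPa

4.309


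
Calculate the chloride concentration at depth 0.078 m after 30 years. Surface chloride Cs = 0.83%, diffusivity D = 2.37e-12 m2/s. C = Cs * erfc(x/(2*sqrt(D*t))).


t_seconds = 30 * 365.25 * 24 * 3600 = 946728000.0 s
arg = 0.078 / (2 * sqrt(2.37e-12 * 946728000.0))
= 0.8233
erfc(0.8233) = 0.2443
C = 0.83 * 0.2443 = 0.2027%

0.2027


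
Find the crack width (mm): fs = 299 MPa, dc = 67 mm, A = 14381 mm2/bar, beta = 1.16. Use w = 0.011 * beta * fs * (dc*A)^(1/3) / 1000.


w = 0.011 * beta * fs * (dc * A)^(1/3) / 1000
= 0.011 * 1.16 * 299 * (67 * 14381)^(1/3) / 1000
= 0.377 mm

0.377


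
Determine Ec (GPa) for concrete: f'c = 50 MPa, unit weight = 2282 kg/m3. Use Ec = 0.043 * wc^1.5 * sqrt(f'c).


Ec = 0.043 * 2282^1.5 * sqrt(50) / 1000
= 33.15 GPa

33.15


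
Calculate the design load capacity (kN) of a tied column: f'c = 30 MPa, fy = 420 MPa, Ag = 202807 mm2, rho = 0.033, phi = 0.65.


Ast = rho * Ag = 0.033 * 202807 = 6692.631 mm2
phi*Pn = 0.65 * 0.80 * (0.85 * 30 * (202807 - 6692.631) + 420 * 6692.631) / 1000
= 4062.15 kN

4062.15


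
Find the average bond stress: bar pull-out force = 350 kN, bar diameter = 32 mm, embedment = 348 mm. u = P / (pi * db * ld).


u = P / (pi * db * ld)
= 350 * 1000 / (pi * 32 * 348)
= 10.004 MPa

10.004


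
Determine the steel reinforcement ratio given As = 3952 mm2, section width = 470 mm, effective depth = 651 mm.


rho = As / (b * d)
= 3952 / (470 * 651)
= 0.0129

0.0129


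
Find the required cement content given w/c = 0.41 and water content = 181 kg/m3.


Cement = water / (w/c)
= 181 / 0.41
= 441.5 kg/m3

441.5


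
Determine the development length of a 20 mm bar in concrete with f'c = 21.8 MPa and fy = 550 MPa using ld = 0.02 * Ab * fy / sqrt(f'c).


Ab = pi * 20^2 / 4 = 314.159 mm2
ld = 0.02 * 314.159 * 550 / sqrt(21.8)
= 740.1 mm

740.1


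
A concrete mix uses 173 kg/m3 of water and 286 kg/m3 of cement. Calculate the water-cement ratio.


w/c = water / cement
w/c = 173 / 286 = 0.605

0.605


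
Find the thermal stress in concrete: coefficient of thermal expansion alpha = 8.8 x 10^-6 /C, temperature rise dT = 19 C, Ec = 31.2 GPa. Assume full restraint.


sigma = alpha * dT * Ec
= 8.8e-6 * 19 * 31.2 * 1000
= 5.217 MPa

5.217


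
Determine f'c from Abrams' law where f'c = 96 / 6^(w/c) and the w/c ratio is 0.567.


f'c = 96 / 6^0.567
= 96 / 2.762
= 34.76 MPa

34.76


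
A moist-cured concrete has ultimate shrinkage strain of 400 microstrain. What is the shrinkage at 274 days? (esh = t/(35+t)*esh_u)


esh(274) = 274 / (35 + 274) * 400
= 274 / 309 * 400
= 354.7 microstrain

354.7


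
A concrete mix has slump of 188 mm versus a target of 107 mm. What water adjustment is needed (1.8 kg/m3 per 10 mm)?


Difference = 107 - 188 = -81 mm
Water adjustment = -81 * 1.8 / 10 = -14.6 kg/m3

-14.6


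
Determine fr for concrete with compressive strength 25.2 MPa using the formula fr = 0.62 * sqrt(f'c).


fr = 0.62 * sqrt(25.2)
= 3.112 MPa

3.112


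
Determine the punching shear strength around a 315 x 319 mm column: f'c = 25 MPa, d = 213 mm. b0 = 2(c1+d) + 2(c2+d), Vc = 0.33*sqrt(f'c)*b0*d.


b0 = 2*(315 + 213) + 2*(319 + 213) = 2120 mm
Vc = 0.33 * sqrt(25) * 2120 * 213 / 1000
= 745.07 kN

745.07


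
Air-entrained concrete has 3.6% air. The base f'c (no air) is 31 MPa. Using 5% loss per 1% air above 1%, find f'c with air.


Strength loss = (3.6 - 1) * 5 = 13.0%
f'c = 31 * (1 - 13.0/100)
= 26.97 MPa

26.97


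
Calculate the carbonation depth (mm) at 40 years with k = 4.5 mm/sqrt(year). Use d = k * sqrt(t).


depth = k * sqrt(t)
= 4.5 * sqrt(40)
= 28.46 mm

28.46


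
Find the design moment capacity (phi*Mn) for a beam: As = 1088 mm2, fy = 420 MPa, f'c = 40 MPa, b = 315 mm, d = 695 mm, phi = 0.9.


a = As * fy / (0.85 * f'c * b)
= 1088 * 420 / (0.85 * 40 * 315)
= 42.6667 mm
Mn = As * fy * (d - a/2) / 10^6
= 307.8387 kN-m
phi*Mn = 0.9 * 307.8387 = 277.05 kN-m

277.05


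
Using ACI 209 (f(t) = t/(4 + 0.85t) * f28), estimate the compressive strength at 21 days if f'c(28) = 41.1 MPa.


f(21) = 21 / (4 + 0.85 * 21) * 41.1
= 21 / 21.85 * 41.1
= 39.5 MPa

39.5


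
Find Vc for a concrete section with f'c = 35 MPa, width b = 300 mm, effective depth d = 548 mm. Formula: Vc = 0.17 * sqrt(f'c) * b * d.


Vc = 0.17 * sqrt(35) * 300 * 548 / 1000
= 165.34 kN

165.34


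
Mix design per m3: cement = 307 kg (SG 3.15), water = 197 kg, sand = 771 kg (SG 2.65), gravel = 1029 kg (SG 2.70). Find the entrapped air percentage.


Vol cement = 307 / (3.15 * 1000) = 0.09746 m3
Vol water = 197 / 1000 = 0.197 m3
Vol sand = 771 / (2.65 * 1000) = 0.290943 m3
Vol gravel = 1029 / (2.70 * 1000) = 0.381111 m3
Total solid + water volume = 0.966515 m3
Air = (1 - 0.966515) * 100 = 3.35%

3.35


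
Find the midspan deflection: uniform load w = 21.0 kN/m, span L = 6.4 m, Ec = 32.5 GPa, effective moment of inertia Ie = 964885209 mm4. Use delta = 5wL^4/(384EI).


Convert: L = 6.4 m = 6400 mm, Ec = 32.5 GPa = 32500 MPa
delta = 5 * 21.0 * 6400^4 / (384 * 32500 * 964885209)
= 14.63 mm

14.63


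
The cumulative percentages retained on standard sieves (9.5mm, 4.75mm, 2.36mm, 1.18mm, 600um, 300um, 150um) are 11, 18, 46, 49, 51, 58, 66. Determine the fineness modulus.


FM = sum(cumulative % retained) / 100
= 299 / 100
= 2.99

2.99


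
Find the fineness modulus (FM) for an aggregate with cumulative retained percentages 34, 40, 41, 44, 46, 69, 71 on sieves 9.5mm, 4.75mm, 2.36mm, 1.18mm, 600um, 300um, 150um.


FM = sum(cumulative % retained) / 100
= 345 / 100
= 3.45

3.45


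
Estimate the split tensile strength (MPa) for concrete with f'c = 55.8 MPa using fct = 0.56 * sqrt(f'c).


fct = 0.56 * sqrt(55.8)
= 0.56 * 7.47
= 4.183 MPa

4.183


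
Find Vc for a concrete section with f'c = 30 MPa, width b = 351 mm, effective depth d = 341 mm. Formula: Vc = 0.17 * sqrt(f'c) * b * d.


Vc = 0.17 * sqrt(30) * 351 * 341 / 1000
= 111.45 kN

111.45


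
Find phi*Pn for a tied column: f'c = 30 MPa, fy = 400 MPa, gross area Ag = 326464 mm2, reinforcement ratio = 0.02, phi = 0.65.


Ast = rho * Ag = 0.02 * 326464 = 6529.28 mm2
phi*Pn = 0.65 * 0.80 * (0.85 * 30 * (326464 - 6529.28) + 400 * 6529.28) / 1000
= 5600.42 kN

5600.42


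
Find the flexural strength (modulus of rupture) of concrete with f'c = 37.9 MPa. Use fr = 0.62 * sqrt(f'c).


fr = 0.62 * sqrt(37.9)
= 3.817 MPa

3.817


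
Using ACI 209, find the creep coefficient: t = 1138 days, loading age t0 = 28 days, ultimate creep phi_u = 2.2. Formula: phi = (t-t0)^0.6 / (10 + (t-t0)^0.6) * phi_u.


dt = 1138 - 28 = 1110
phi = 1110^0.6 / (10 + 1110^0.6) * 2.2
= 1.915

1.915


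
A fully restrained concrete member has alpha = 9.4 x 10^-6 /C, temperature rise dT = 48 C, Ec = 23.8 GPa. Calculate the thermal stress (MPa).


sigma = alpha * dT * Ec
= 9.4e-6 * 48 * 23.8 * 1000
= 10.739 MPa

10.739


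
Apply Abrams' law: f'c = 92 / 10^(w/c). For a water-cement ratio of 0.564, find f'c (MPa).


f'c = 92 / 10^0.564
= 92 / 3.664
= 25.11 MPa

25.11


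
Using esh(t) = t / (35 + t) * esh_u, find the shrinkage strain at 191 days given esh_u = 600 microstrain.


esh(191) = 191 / (35 + 191) * 600
= 191 / 226 * 600
= 507.1 microstrain

507.1


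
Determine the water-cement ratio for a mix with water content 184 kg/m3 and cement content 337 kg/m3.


w/c = water / cement
w/c = 184 / 337 = 0.546

0.546


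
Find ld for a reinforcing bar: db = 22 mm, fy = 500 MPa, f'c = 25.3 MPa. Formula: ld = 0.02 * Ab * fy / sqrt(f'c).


Ab = pi * 22^2 / 4 = 380.133 mm2
ld = 0.02 * 380.133 * 500 / sqrt(25.3)
= 755.7 mm

755.7


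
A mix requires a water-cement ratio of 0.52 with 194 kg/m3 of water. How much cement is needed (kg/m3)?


Cement = water / (w/c)
= 194 / 0.52
= 373.1 kg/m3

373.1


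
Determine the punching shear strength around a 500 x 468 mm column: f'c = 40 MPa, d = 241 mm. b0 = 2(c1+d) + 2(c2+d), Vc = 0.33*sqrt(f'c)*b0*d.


b0 = 2*(500 + 241) + 2*(468 + 241) = 2900 mm
Vc = 0.33 * sqrt(40) * 2900 * 241 / 1000
= 1458.68 kN

1458.68


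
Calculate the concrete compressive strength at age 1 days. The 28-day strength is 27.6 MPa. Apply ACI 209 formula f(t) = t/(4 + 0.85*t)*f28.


f(1) = 1 / (4 + 0.85 * 1) * 27.6
= 1 / 4.85 * 27.6
= 5.69 MPa

5.69


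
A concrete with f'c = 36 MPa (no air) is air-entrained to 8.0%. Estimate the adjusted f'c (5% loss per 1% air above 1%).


Strength loss = (8.0 - 1) * 5 = 35.0%
f'c = 36 * (1 - 35.0/100)
= 23.4 MPa

23.4


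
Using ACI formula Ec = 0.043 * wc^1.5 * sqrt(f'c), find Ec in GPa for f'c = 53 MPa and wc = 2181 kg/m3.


Ec = 0.043 * 2181^1.5 * sqrt(53) / 1000
= 31.89 GPa

31.89


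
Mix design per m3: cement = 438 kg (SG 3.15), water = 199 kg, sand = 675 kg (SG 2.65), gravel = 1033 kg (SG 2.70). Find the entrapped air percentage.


Vol cement = 438 / (3.15 * 1000) = 0.139048 m3
Vol water = 199 / 1000 = 0.199 m3
Vol sand = 675 / (2.65 * 1000) = 0.254717 m3
Vol gravel = 1033 / (2.70 * 1000) = 0.382593 m3
Total solid + water volume = 0.975357 m3
Air = (1 - 0.975357) * 100 = 2.46%

2.46


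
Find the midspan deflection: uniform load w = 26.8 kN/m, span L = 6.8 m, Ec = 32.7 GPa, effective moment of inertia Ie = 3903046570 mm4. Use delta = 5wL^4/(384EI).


Convert: L = 6.8 m = 6800 mm, Ec = 32.7 GPa = 32700 MPa
delta = 5 * 26.8 * 6800^4 / (384 * 32700 * 3903046570)
= 5.85 mm

5.85


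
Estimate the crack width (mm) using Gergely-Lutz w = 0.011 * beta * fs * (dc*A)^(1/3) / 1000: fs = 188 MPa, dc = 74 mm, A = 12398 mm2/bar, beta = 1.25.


w = 0.011 * beta * fs * (dc * A)^(1/3) / 1000
= 0.011 * 1.25 * 188 * (74 * 12398)^(1/3) / 1000
= 0.251 mm

0.251


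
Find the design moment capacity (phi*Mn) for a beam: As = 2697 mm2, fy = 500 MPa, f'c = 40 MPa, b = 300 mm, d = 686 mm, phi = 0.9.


a = As * fy / (0.85 * f'c * b)
= 2697 * 500 / (0.85 * 40 * 300)
= 132.2059 mm
Mn = As * fy * (d - a/2) / 10^6
= 835.9312 kN-m
phi*Mn = 0.9 * 835.9312 = 752.34 kN-m

752.34


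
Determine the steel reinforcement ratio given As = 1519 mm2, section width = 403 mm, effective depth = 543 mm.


rho = As / (b * d)
= 1519 / (403 * 543)
= 0.0069

0.0069


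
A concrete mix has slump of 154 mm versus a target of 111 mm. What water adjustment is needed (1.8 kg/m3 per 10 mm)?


Difference = 111 - 154 = -43 mm
Water adjustment = -43 * 1.8 / 10 = -7.7 kg/m3

-7.7


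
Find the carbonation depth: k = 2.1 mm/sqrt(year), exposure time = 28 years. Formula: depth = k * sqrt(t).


depth = k * sqrt(t)
= 2.1 * sqrt(28)
= 11.11 mm

11.11


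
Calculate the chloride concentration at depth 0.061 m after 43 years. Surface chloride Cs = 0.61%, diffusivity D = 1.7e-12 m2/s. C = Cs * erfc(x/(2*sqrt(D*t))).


t_seconds = 43 * 365.25 * 24 * 3600 = 1356976800.0 s
arg = 0.061 / (2 * sqrt(1.7e-12 * 1356976800.0))
= 0.635
erfc(0.635) = 0.3692
C = 0.61 * 0.3692 = 0.2252%

0.2252


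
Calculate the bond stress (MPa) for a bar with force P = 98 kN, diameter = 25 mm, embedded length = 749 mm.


u = P / (pi * db * ld)
= 98 * 1000 / (pi * 25 * 749)
= 1.666 MPa

1.666


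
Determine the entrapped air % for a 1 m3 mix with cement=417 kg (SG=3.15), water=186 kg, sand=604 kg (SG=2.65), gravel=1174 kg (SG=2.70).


Vol cement = 417 / (3.15 * 1000) = 0.132381 m3
Vol water = 186 / 1000 = 0.186 m3
Vol sand = 604 / (2.65 * 1000) = 0.227925 m3
Vol gravel = 1174 / (2.70 * 1000) = 0.434815 m3
Total solid + water volume = 0.98112 m3
Air = (1 - 0.98112) * 100 = 1.89%

1.89


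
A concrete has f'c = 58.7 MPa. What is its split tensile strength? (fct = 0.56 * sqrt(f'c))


fct = 0.56 * sqrt(58.7)
= 0.56 * 7.662
= 4.29 MPa

4.29


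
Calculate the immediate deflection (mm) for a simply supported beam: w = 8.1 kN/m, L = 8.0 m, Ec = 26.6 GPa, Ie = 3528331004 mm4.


Convert: L = 8.0 m = 8000 mm, Ec = 26.6 GPa = 26600 MPa
delta = 5 * 8.1 * 8000^4 / (384 * 26600 * 3528331004)
= 4.6 mm

4.6


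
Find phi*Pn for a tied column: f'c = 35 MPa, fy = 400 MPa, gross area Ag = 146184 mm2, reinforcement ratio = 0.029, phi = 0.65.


Ast = rho * Ag = 0.029 * 146184 = 4239.336 mm2
phi*Pn = 0.65 * 0.80 * (0.85 * 35 * (146184 - 4239.336) + 400 * 4239.336) / 1000
= 3077.67 kN

3077.67


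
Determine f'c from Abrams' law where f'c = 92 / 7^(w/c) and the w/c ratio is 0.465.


f'c = 92 / 7^0.465
= 92 / 2.472
= 37.22 MPa

37.22


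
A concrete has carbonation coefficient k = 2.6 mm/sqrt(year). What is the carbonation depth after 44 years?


depth = k * sqrt(t)
= 2.6 * sqrt(44)
= 17.25 mm

17.25


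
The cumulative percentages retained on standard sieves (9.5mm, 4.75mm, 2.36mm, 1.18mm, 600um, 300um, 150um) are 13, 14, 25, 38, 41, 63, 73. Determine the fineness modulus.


FM = sum(cumulative % retained) / 100
= 267 / 100
= 2.67

2.67


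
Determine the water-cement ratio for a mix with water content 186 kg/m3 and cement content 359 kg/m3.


w/c = water / cement
w/c = 186 / 359 = 0.518

0.518


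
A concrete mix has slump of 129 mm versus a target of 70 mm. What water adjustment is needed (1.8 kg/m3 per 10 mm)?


Difference = 70 - 129 = -59 mm
Water adjustment = -59 * 1.8 / 10 = -10.6 kg/m3

-10.6


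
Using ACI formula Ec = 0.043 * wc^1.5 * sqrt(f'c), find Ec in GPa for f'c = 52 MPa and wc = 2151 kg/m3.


Ec = 0.043 * 2151^1.5 * sqrt(52) / 1000
= 30.93 GPa

30.93


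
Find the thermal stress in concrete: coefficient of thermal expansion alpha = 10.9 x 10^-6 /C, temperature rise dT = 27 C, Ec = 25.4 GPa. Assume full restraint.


sigma = alpha * dT * Ec
= 10.9e-6 * 27 * 25.4 * 1000
= 7.475 MPa

7.475


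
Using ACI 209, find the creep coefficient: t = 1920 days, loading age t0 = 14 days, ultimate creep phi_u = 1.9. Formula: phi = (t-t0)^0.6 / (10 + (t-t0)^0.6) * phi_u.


dt = 1920 - 14 = 1906
phi = 1906^0.6 / (10 + 1906^0.6) * 1.9
= 1.715

1.715


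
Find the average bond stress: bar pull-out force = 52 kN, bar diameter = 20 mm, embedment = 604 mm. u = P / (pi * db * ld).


u = P / (pi * db * ld)
= 52 * 1000 / (pi * 20 * 604)
= 1.37 MPa

1.37


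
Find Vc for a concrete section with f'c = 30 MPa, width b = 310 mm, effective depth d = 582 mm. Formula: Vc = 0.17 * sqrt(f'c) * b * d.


Vc = 0.17 * sqrt(30) * 310 * 582 / 1000
= 167.99 kN

167.99


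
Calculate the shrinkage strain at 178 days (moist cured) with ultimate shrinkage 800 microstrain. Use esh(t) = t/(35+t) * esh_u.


esh(178) = 178 / (35 + 178) * 800
= 178 / 213 * 800
= 668.5 microstrain

668.5


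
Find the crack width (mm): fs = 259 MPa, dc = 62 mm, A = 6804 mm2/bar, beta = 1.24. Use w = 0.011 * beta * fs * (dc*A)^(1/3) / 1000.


w = 0.011 * beta * fs * (dc * A)^(1/3) / 1000
= 0.011 * 1.24 * 259 * (62 * 6804)^(1/3) / 1000
= 0.265 mm

0.265


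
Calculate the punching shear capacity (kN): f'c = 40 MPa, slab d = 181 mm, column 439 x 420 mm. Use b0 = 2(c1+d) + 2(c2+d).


b0 = 2*(439 + 181) + 2*(420 + 181) = 2442 mm
Vc = 0.33 * sqrt(40) * 2442 * 181 / 1000
= 922.5 kN

922.5


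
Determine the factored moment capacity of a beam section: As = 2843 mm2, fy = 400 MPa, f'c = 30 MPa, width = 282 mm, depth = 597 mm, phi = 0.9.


a = As * fy / (0.85 * f'c * b)
= 2843 * 400 / (0.85 * 30 * 282)
= 158.1421 mm
Mn = As * fy * (d - a/2) / 10^6
= 588.9888 kN-m
phi*Mn = 0.9 * 588.9888 = 530.09 kN-m

530.09


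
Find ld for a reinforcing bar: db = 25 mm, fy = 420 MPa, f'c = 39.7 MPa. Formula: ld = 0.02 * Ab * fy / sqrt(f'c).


Ab = pi * 25^2 / 4 = 490.874 mm2
ld = 0.02 * 490.874 * 420 / sqrt(39.7)
= 654.4 mm

654.4


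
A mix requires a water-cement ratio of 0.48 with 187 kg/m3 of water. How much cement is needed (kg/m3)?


Cement = water / (w/c)
= 187 / 0.48
= 389.6 kg/m3

389.6


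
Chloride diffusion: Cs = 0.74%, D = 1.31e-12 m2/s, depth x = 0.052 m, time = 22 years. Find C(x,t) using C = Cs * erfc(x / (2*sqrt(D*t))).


t_seconds = 22 * 365.25 * 24 * 3600 = 694267200.0 s
arg = 0.052 / (2 * sqrt(1.31e-12 * 694267200.0))
= 0.8621
erfc(0.8621) = 0.2228
C = 0.74 * 0.2228 = 0.1648%

0.1648


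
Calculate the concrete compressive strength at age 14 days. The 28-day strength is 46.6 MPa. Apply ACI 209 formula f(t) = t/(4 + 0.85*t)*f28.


f(14) = 14 / (4 + 0.85 * 14) * 46.6
= 14 / 15.9 * 46.6
= 41.03 MPa

41.03


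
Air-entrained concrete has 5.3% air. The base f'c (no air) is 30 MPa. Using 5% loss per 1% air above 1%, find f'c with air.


Strength loss = (5.3 - 1) * 5 = 21.5%
f'c = 30 * (1 - 21.5/100)
= 23.55 MPa

23.55


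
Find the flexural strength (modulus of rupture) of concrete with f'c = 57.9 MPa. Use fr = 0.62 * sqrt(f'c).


fr = 0.62 * sqrt(57.9)
= 4.718 MPa

4.718


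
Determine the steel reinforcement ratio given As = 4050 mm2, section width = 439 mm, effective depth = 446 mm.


rho = As / (b * d)
= 4050 / (439 * 446)
= 0.0207

0.0207


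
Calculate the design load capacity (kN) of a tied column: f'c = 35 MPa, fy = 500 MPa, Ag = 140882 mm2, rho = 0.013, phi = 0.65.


Ast = rho * Ag = 0.013 * 140882 = 1831.466 mm2
phi*Pn = 0.65 * 0.80 * (0.85 * 35 * (140882 - 1831.466) + 500 * 1831.466) / 1000
= 2627.29 kN

2627.29


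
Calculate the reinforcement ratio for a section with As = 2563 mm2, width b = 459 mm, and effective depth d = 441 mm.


rho = As / (b * d)
= 2563 / (459 * 441)
= 0.0127

0.0127


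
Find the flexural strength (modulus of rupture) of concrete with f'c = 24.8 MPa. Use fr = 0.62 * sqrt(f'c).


fr = 0.62 * sqrt(24.8)
= 3.088 MPa

3.088


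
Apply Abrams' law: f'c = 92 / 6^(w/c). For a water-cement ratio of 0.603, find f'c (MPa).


f'c = 92 / 6^0.603
= 92 / 2.946
= 31.23 MPa

31.23


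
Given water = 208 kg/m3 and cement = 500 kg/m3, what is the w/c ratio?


w/c = water / cement
w/c = 208 / 500 = 0.416

0.416


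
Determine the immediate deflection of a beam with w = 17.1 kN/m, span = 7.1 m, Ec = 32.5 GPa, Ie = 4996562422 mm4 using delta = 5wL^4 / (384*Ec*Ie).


Convert: L = 7.1 m = 7100 mm, Ec = 32.5 GPa = 32500 MPa
delta = 5 * 17.1 * 7100^4 / (384 * 32500 * 4996562422)
= 3.48 mm

3.48


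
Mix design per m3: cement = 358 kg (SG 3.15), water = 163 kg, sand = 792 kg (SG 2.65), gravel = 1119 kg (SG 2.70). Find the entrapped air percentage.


Vol cement = 358 / (3.15 * 1000) = 0.113651 m3
Vol water = 163 / 1000 = 0.163 m3
Vol sand = 792 / (2.65 * 1000) = 0.298868 m3
Vol gravel = 1119 / (2.70 * 1000) = 0.414444 m3
Total solid + water volume = 0.989963 m3
Air = (1 - 0.989963) * 100 = 1.0%

1.0


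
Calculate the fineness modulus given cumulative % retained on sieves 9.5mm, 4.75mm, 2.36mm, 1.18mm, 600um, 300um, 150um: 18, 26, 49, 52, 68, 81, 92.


FM = sum(cumulative % retained) / 100
= 386 / 100
= 3.86

3.86


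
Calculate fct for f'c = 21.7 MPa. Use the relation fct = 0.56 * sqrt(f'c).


fct = 0.56 * sqrt(21.7)
= 0.56 * 4.658
= 2.609 MPa

2.609


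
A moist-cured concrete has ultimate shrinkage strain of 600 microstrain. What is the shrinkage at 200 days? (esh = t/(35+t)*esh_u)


esh(200) = 200 / (35 + 200) * 600
= 200 / 235 * 600
= 510.6 microstrain

510.6


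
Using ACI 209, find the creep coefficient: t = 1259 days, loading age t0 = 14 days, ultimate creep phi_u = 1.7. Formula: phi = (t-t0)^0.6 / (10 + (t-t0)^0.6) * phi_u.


dt = 1259 - 14 = 1245
phi = 1245^0.6 / (10 + 1245^0.6) * 1.7
= 1.493

1.493


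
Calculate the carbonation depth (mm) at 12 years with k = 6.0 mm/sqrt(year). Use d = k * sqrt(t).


depth = k * sqrt(t)
= 6.0 * sqrt(12)
= 20.78 mm

20.78


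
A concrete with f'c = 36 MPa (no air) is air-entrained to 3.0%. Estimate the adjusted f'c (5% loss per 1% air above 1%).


Strength loss = (3.0 - 1) * 5 = 10.0%
f'c = 36 * (1 - 10.0/100)
= 32.4 MPa

32.4


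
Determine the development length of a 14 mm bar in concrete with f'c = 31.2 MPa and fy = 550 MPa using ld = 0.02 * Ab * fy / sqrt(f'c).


Ab = pi * 14^2 / 4 = 153.938 mm2
ld = 0.02 * 153.938 * 550 / sqrt(31.2)
= 303.2 mm

303.2


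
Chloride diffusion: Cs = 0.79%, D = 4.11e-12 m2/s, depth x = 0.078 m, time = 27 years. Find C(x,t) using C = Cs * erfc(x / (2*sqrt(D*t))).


t_seconds = 27 * 365.25 * 24 * 3600 = 852055200.0 s
arg = 0.078 / (2 * sqrt(4.11e-12 * 852055200.0))
= 0.659
erfc(0.659) = 0.3513
C = 0.79 * 0.3513 = 0.2775%

0.2775


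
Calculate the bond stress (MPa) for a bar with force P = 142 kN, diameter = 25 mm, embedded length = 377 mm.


u = P / (pi * db * ld)
= 142 * 1000 / (pi * 25 * 377)
= 4.796 MPa

4.796


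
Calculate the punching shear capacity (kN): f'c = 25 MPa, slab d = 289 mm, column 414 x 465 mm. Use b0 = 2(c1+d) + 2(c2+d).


b0 = 2*(414 + 289) + 2*(465 + 289) = 2914 mm
Vc = 0.33 * sqrt(25) * 2914 * 289 / 1000
= 1389.54 kN

1389.54


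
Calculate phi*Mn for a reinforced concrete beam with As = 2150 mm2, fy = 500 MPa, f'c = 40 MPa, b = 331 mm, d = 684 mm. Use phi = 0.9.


a = As * fy / (0.85 * f'c * b)
= 2150 * 500 / (0.85 * 40 * 331)
= 95.5216 mm
Mn = As * fy * (d - a/2) / 10^6
= 683.9571 kN-m
phi*Mn = 0.9 * 683.9571 = 615.56 kN-m

615.56


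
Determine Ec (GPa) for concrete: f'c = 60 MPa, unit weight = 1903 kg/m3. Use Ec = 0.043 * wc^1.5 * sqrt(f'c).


Ec = 0.043 * 1903^1.5 * sqrt(60) / 1000
= 27.65 GPa

27.65


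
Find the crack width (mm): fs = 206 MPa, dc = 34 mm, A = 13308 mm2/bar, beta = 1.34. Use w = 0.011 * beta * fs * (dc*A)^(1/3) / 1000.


w = 0.011 * beta * fs * (dc * A)^(1/3) / 1000
= 0.011 * 1.34 * 206 * (34 * 13308)^(1/3) / 1000
= 0.233 mm

0.233


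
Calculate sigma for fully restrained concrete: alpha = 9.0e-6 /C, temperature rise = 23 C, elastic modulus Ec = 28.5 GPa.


sigma = alpha * dT * Ec
= 9.0e-6 * 23 * 28.5 * 1000
= 5.9 MPa

5.9


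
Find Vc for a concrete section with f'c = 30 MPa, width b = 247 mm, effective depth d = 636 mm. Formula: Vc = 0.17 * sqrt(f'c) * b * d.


Vc = 0.17 * sqrt(30) * 247 * 636 / 1000
= 146.27 kN

146.27


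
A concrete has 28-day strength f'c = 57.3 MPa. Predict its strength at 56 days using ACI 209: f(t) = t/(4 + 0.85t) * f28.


f(56) = 56 / (4 + 0.85 * 56) * 57.3
= 56 / 51.6 * 57.3
= 62.19 MPa

62.19


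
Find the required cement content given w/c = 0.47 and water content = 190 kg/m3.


Cement = water / (w/c)
= 190 / 0.47
= 404.3 kg/m3

404.3


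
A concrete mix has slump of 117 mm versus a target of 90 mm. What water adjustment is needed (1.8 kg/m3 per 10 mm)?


Difference = 90 - 117 = -27 mm
Water adjustment = -27 * 1.8 / 10 = -4.9 kg/m3

-4.9


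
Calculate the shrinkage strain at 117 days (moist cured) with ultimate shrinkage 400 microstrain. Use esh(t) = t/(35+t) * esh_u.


esh(117) = 117 / (35 + 117) * 400
= 117 / 152 * 400
= 307.9 microstrain

307.9


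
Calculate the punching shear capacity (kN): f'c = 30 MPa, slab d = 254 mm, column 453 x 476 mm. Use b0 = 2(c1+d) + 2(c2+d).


b0 = 2*(453 + 254) + 2*(476 + 254) = 2874 mm
Vc = 0.33 * sqrt(30) * 2874 * 254 / 1000
= 1319.46 kN

1319.46


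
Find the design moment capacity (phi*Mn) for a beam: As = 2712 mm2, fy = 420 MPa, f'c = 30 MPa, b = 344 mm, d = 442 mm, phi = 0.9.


a = As * fy / (0.85 * f'c * b)
= 2712 * 420 / (0.85 * 30 * 344)
= 129.8495 mm
Mn = As * fy * (d - a/2) / 10^6
= 429.5038 kN-m
phi*Mn = 0.9 * 429.5038 = 386.55 kN-m

386.55


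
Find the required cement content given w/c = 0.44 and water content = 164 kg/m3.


Cement = water / (w/c)
= 164 / 0.44
= 372.7 kg/m3

372.7


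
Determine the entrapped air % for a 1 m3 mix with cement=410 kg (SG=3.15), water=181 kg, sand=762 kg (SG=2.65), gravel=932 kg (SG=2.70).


Vol cement = 410 / (3.15 * 1000) = 0.130159 m3
Vol water = 181 / 1000 = 0.181 m3
Vol sand = 762 / (2.65 * 1000) = 0.287547 m3
Vol gravel = 932 / (2.70 * 1000) = 0.345185 m3
Total solid + water volume = 0.943891 m3
Air = (1 - 0.943891) * 100 = 5.61%

5.61


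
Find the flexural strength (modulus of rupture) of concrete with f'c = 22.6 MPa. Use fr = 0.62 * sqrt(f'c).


fr = 0.62 * sqrt(22.6)
= 2.947 MPa

2.947


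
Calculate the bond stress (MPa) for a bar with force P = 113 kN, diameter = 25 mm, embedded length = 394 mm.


u = P / (pi * db * ld)
= 113 * 1000 / (pi * 25 * 394)
= 3.652 MPa

3.652


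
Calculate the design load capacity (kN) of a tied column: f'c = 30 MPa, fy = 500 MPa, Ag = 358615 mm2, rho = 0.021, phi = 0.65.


Ast = rho * Ag = 0.021 * 358615 = 7530.915 mm2
phi*Pn = 0.65 * 0.80 * (0.85 * 30 * (358615 - 7530.915) + 500 * 7530.915) / 1000
= 6613.41 kN

6613.41


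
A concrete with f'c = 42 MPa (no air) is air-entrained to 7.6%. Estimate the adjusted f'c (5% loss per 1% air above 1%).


Strength loss = (7.6 - 1) * 5 = 33.0%
f'c = 42 * (1 - 33.0/100)
= 28.14 MPa

28.14


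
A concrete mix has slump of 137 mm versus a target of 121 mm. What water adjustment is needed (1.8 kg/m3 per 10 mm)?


Difference = 121 - 137 = -16 mm
Water adjustment = -16 * 1.8 / 10 = -2.9 kg/m3

-2.9


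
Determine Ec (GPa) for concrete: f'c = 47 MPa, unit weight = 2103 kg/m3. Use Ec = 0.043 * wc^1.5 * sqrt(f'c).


Ec = 0.043 * 2103^1.5 * sqrt(47) / 1000
= 28.43 GPa

28.43


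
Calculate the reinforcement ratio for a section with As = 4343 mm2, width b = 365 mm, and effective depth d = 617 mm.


rho = As / (b * d)
= 4343 / (365 * 617)
= 0.0193

0.0193


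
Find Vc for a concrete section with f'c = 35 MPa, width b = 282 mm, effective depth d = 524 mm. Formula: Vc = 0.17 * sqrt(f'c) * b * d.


Vc = 0.17 * sqrt(35) * 282 * 524 / 1000
= 148.62 kN

148.62


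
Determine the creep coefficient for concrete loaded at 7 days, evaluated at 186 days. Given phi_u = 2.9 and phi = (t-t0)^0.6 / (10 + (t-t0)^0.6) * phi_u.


dt = 186 - 7 = 179
phi = 179^0.6 / (10 + 179^0.6) * 2.9
= 2.007

2.007


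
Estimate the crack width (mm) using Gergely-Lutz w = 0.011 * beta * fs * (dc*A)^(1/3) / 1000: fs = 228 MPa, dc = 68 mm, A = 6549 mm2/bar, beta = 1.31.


w = 0.011 * beta * fs * (dc * A)^(1/3) / 1000
= 0.011 * 1.31 * 228 * (68 * 6549)^(1/3) / 1000
= 0.251 mm

0.251


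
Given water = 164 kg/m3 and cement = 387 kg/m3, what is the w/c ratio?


w/c = water / cement
w/c = 164 / 387 = 0.424

0.424


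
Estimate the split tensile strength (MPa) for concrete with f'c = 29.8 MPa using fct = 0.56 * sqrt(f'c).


fct = 0.56 * sqrt(29.8)
= 0.56 * 5.459
= 3.057 MPa

3.057


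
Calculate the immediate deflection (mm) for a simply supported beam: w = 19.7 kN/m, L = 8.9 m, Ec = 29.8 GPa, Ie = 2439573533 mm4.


Convert: L = 8.9 m = 8900 mm, Ec = 29.8 GPa = 29800 MPa
delta = 5 * 19.7 * 8900^4 / (384 * 29800 * 2439573533)
= 22.14 mm

22.14


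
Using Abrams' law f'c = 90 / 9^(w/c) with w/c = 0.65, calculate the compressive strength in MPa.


f'c = 90 / 9^0.65
= 90 / 4.171
= 21.58 MPa

21.58


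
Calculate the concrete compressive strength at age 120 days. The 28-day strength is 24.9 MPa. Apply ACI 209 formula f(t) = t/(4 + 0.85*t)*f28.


f(120) = 120 / (4 + 0.85 * 120) * 24.9
= 120 / 106.0 * 24.9
= 28.19 MPa

28.19


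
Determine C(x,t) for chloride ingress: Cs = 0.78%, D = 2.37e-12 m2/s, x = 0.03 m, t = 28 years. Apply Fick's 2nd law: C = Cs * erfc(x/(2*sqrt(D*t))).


t_seconds = 28 * 365.25 * 24 * 3600 = 883612800.0 s
arg = 0.03 / (2 * sqrt(2.37e-12 * 883612800.0))
= 0.3278
erfc(0.3278) = 0.643
C = 0.78 * 0.643 = 0.5015%

0.5015


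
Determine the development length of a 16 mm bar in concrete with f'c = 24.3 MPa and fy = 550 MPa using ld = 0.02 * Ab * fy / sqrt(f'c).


Ab = pi * 16^2 / 4 = 201.062 mm2
ld = 0.02 * 201.062 * 550 / sqrt(24.3)
= 448.7 mm

448.7


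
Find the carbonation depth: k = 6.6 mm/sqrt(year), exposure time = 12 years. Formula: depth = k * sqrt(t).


depth = k * sqrt(t)
= 6.6 * sqrt(12)
= 22.86 mm

22.86


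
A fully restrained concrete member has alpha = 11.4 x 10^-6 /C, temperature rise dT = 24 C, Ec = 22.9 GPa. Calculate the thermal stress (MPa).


sigma = alpha * dT * Ec
= 11.4e-6 * 24 * 22.9 * 1000
= 6.265 MPa

6.265


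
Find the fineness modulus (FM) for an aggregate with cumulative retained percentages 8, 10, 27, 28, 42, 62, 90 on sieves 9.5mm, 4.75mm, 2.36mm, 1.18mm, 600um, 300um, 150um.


FM = sum(cumulative % retained) / 100
= 267 / 100
= 2.67

2.67


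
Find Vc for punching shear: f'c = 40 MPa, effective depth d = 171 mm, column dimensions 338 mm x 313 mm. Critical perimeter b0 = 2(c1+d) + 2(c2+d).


b0 = 2*(338 + 171) + 2*(313 + 171) = 1986 mm
Vc = 0.33 * sqrt(40) * 1986 * 171 / 1000
= 708.79 kN

708.79


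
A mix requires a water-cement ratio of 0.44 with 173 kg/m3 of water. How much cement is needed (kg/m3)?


Cement = water / (w/c)
= 173 / 0.44
= 393.2 kg/m3

393.2


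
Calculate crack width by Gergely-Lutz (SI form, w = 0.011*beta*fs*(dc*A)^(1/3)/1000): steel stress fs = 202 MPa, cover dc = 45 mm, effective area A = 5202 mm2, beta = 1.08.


w = 0.011 * beta * fs * (dc * A)^(1/3) / 1000
= 0.011 * 1.08 * 202 * (45 * 5202)^(1/3) / 1000
= 0.148 mm

0.148


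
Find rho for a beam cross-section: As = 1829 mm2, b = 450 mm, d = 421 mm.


rho = As / (b * d)
= 1829 / (450 * 421)
= 0.0097

0.0097


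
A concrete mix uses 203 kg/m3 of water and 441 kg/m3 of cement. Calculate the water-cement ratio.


w/c = water / cement
w/c = 203 / 441 = 0.46

0.46


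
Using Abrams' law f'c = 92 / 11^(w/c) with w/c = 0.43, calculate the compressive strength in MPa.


f'c = 92 / 11^0.43
= 92 / 2.804
= 32.81 MPa

32.81


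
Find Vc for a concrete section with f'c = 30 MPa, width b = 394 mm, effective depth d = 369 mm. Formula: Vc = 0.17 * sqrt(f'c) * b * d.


Vc = 0.17 * sqrt(30) * 394 * 369 / 1000
= 135.37 kN

135.37


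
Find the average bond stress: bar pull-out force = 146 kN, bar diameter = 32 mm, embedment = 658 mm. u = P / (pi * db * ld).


u = P / (pi * db * ld)
= 146 * 1000 / (pi * 32 * 658)
= 2.207 MPa

2.207


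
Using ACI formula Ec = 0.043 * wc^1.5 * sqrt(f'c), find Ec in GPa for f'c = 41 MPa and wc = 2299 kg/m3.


Ec = 0.043 * 2299^1.5 * sqrt(41) / 1000
= 30.35 GPa

30.35


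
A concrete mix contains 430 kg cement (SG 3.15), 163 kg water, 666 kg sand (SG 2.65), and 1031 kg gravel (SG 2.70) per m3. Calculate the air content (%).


Vol cement = 430 / (3.15 * 1000) = 0.136508 m3
Vol water = 163 / 1000 = 0.163 m3
Vol sand = 666 / (2.65 * 1000) = 0.251321 m3
Vol gravel = 1031 / (2.70 * 1000) = 0.381852 m3
Total solid + water volume = 0.932681 m3
Air = (1 - 0.932681) * 100 = 6.73%

6.73


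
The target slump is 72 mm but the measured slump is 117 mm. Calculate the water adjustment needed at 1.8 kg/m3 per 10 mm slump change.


Difference = 72 - 117 = -45 mm
Water adjustment = -45 * 1.8 / 10 = -8.1 kg/m3

-8.1


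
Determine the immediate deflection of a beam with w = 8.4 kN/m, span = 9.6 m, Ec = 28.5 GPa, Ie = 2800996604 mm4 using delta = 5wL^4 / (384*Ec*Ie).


Convert: L = 9.6 m = 9600 mm, Ec = 28.5 GPa = 28500 MPa
delta = 5 * 8.4 * 9600^4 / (384 * 28500 * 2800996604)
= 11.64 mm

11.64


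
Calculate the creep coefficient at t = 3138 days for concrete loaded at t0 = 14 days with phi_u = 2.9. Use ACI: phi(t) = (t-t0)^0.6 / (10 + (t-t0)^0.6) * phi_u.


dt = 3138 - 14 = 3124
phi = 3124^0.6 / (10 + 3124^0.6) * 2.9
= 2.685

2.685


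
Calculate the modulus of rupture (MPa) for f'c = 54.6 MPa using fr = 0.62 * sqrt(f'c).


fr = 0.62 * sqrt(54.6)
= 4.581 MPa

4.581


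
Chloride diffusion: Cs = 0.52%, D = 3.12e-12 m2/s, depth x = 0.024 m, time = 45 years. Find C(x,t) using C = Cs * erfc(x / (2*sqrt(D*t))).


t_seconds = 45 * 365.25 * 24 * 3600 = 1420092000.0 s
arg = 0.024 / (2 * sqrt(3.12e-12 * 1420092000.0))
= 0.1803
erfc(0.1803) = 0.7988
C = 0.52 * 0.7988 = 0.4154%

0.4154


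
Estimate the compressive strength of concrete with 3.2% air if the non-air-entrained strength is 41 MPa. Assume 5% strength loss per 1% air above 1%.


Strength loss = (3.2 - 1) * 5 = 11.0%
f'c = 41 * (1 - 11.0/100)
= 36.49 MPa

36.49


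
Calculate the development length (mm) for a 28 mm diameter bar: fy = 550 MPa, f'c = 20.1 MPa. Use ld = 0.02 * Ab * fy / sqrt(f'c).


Ab = pi * 28^2 / 4 = 615.752 mm2
ld = 0.02 * 615.752 * 550 / sqrt(20.1)
= 1510.8 mm

1510.8


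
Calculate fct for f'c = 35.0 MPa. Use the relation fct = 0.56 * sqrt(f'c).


fct = 0.56 * sqrt(35.0)
= 0.56 * 5.916
= 3.313 MPa

3.313


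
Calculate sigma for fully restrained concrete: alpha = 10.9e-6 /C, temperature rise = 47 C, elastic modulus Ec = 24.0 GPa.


sigma = alpha * dT * Ec
= 10.9e-6 * 47 * 24.0 * 1000
= 12.295 MPa

12.295


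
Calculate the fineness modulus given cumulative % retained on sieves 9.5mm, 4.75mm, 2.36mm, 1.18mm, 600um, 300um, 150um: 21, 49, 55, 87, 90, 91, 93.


FM = sum(cumulative % retained) / 100
= 486 / 100
= 4.86

4.86


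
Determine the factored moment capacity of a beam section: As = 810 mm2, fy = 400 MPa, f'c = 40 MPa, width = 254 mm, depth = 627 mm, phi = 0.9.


a = As * fy / (0.85 * f'c * b)
= 810 * 400 / (0.85 * 40 * 254)
= 37.5174 mm
Mn = As * fy * (d - a/2) / 10^6
= 197.0702 kN-m
phi*Mn = 0.9 * 197.0702 = 177.36 kN-m

177.36


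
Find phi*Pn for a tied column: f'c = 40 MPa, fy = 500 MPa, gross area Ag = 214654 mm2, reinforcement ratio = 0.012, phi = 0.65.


Ast = rho * Ag = 0.012 * 214654 = 2575.848 mm2
phi*Pn = 0.65 * 0.80 * (0.85 * 40 * (214654 - 2575.848) + 500 * 2575.848) / 1000
= 4419.26 kN

4419.26


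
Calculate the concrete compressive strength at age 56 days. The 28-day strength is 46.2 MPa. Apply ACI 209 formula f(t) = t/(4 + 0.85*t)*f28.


f(56) = 56 / (4 + 0.85 * 56) * 46.2
= 56 / 51.6 * 46.2
= 50.14 MPa

50.14


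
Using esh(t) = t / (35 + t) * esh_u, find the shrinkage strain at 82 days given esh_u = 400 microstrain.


esh(82) = 82 / (35 + 82) * 400
= 82 / 117 * 400
= 280.3 microstrain

280.3


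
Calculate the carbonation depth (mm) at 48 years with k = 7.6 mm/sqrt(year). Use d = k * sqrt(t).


depth = k * sqrt(t)
= 7.6 * sqrt(48)
= 52.65 mm

52.65


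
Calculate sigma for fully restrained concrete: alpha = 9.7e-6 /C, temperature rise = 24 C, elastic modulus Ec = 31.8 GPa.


sigma = alpha * dT * Ec
= 9.7e-6 * 24 * 31.8 * 1000
= 7.403 MPa

7.403


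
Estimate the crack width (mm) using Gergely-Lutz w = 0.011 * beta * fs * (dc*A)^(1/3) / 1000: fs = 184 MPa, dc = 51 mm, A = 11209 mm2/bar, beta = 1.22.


w = 0.011 * beta * fs * (dc * A)^(1/3) / 1000
= 0.011 * 1.22 * 184 * (51 * 11209)^(1/3) / 1000
= 0.205 mm

0.205


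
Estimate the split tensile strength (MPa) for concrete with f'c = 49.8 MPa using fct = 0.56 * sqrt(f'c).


fct = 0.56 * sqrt(49.8)
= 0.56 * 7.057
= 3.952 MPa

3.952


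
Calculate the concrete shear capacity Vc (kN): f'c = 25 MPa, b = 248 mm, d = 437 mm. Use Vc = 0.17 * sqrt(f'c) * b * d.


Vc = 0.17 * sqrt(25) * 248 * 437 / 1000
= 92.12 kN

92.12


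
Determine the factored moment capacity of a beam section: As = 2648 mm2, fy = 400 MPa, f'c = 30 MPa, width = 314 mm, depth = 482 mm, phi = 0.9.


a = As * fy / (0.85 * f'c * b)
= 2648 * 400 / (0.85 * 30 * 314)
= 132.2843 mm
Mn = As * fy * (d - a/2) / 10^6
= 440.4767 kN-m
phi*Mn = 0.9 * 440.4767 = 396.43 kN-m

396.43


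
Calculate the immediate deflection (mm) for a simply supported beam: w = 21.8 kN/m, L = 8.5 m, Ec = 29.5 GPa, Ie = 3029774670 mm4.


Convert: L = 8.5 m = 8500 mm, Ec = 29.5 GPa = 29500 MPa
delta = 5 * 21.8 * 8500^4 / (384 * 29500 * 3029774670)
= 16.58 mm

16.58


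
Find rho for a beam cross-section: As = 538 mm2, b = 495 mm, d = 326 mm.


rho = As / (b * d)
= 538 / (495 * 326)
= 0.0033

0.0033


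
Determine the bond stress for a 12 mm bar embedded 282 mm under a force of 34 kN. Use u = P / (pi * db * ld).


u = P / (pi * db * ld)
= 34 * 1000 / (pi * 12 * 282)
= 3.198 MPa

3.198


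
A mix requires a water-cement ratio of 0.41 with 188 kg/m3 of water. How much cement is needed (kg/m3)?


Cement = water / (w/c)
= 188 / 0.41
= 458.5 kg/m3

458.5


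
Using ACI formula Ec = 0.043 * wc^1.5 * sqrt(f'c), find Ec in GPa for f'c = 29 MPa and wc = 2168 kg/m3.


Ec = 0.043 * 2168^1.5 * sqrt(29) / 1000
= 23.38 GPa

23.38


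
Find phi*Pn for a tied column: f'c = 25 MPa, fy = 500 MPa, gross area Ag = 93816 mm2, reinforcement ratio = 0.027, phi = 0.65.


Ast = rho * Ag = 0.027 * 93816 = 2533.032 mm2
phi*Pn = 0.65 * 0.80 * (0.85 * 25 * (93816 - 2533.032) + 500 * 2533.032) / 1000
= 1667.27 kN

1667.27


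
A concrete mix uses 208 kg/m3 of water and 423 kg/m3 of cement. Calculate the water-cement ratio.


w/c = water / cement
w/c = 208 / 423 = 0.492

0.492


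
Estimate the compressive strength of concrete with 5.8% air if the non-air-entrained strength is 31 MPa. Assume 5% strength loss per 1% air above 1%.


Strength loss = (5.8 - 1) * 5 = 24.0%
f'c = 31 * (1 - 24.0/100)
= 23.56 MPa

23.56


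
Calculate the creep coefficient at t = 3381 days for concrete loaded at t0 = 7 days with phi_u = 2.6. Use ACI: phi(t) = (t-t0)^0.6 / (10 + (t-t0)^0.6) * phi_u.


dt = 3381 - 7 = 3374
phi = 3374^0.6 / (10 + 3374^0.6) * 2.6
= 2.415

2.415


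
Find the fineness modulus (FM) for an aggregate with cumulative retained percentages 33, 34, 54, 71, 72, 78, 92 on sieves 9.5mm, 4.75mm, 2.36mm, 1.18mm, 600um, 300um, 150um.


FM = sum(cumulative % retained) / 100
= 434 / 100
= 4.34

4.34


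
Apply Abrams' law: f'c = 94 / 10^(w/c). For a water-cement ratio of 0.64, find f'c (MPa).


f'c = 94 / 10^0.64
= 94 / 4.365
= 21.53 MPa

21.53


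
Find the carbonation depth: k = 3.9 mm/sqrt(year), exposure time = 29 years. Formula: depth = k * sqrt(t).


depth = k * sqrt(t)
= 3.9 * sqrt(29)
= 21.0 mm

21.0


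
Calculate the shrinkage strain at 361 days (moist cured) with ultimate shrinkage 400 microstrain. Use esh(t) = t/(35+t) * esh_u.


esh(361) = 361 / (35 + 361) * 400
= 361 / 396 * 400
= 364.6 microstrain

364.6


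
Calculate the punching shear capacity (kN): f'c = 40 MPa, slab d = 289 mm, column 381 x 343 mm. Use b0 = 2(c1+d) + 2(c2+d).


b0 = 2*(381 + 289) + 2*(343 + 289) = 2604 mm
Vc = 0.33 * sqrt(40) * 2604 * 289 / 1000
= 1570.66 kN

1570.66


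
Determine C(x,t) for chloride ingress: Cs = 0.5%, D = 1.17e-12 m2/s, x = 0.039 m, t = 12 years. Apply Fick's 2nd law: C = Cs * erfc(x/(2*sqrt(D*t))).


t_seconds = 12 * 365.25 * 24 * 3600 = 378691200.0 s
arg = 0.039 / (2 * sqrt(1.17e-12 * 378691200.0))
= 0.9264
erfc(0.9264) = 0.1902
C = 0.5 * 0.1902 = 0.0951%

0.0951


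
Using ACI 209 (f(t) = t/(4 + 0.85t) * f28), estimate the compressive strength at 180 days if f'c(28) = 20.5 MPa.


f(180) = 180 / (4 + 0.85 * 180) * 20.5
= 180 / 157.0 * 20.5
= 23.5 MPa

23.5


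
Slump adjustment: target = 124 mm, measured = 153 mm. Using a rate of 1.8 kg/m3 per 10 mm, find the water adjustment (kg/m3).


Difference = 124 - 153 = -29 mm
Water adjustment = -29 * 1.8 / 10 = -5.2 kg/m3

-5.2


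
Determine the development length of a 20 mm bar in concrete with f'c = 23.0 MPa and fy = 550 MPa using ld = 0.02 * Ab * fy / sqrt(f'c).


Ab = pi * 20^2 / 4 = 314.159 mm2
ld = 0.02 * 314.159 * 550 / sqrt(23.0)
= 720.6 mm

720.6
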